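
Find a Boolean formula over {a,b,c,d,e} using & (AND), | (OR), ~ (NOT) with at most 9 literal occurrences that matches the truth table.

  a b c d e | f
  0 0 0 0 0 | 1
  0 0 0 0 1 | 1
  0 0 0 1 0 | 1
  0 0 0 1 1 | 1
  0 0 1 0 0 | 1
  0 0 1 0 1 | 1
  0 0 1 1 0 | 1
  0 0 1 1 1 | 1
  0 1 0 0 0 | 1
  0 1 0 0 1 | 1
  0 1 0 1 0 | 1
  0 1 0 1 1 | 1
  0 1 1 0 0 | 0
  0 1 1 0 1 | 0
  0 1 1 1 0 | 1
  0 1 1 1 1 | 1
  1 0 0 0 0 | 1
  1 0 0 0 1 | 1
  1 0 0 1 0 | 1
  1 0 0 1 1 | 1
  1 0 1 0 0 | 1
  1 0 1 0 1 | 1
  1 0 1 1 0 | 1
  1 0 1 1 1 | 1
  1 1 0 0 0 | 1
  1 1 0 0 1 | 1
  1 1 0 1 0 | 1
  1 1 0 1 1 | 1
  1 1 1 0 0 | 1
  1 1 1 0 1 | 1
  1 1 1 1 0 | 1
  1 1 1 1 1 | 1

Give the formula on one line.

  ~a = 11111111111111110000000000000000
  ~c = 11110000111100001111000011110000
  (~a & ~c) = 11110000111100000000000000000000
  (c & ~a) = 00001111000011110000000000000000
  (d & (c & ~a)) = 00000011000000110000000000000000
  ((~a & ~c) | (d & (c & ~a))) = 11110011111100110000000000000000
  (d | a) = 00110011001100111111111111111111
  ~b = 11111111000000001111111100000000
  (~b | d) = 11111111001100111111111100110011
  ((d | a) | (~b | d)) = 11111111001100111111111111111111
  (((~a & ~c) | (d & (c & ~a))) | ((d | a) | (~b | d))) = 11111111111100111111111111111111

(((~a & ~c) | (d & (c & ~a))) | ((d | a) | (~b | d)))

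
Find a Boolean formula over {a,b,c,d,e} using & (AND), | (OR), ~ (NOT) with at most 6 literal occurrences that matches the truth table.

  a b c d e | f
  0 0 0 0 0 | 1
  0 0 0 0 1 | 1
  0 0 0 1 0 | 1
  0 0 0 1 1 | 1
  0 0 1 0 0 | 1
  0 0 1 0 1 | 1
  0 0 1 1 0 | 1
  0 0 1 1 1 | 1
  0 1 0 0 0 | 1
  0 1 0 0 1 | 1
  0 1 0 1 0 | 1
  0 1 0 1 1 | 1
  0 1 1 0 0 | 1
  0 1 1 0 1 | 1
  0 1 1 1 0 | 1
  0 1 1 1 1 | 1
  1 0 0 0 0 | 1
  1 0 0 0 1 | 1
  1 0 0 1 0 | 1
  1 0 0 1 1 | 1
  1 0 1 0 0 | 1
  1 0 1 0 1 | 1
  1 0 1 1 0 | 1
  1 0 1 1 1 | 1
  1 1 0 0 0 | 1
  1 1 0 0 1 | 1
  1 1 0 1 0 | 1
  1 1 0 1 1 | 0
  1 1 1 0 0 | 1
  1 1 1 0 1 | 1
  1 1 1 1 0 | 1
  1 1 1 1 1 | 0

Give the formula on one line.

((a & ~e) | ((~b | ~d) | ~a))

  ~e = 10101010101010101010101010101010
  (a & ~e) = 00000000000000001010101010101010
  ~b = 11111111000000001111111100000000
  ~d = 11001100110011001100110011001100
  (~b | ~d) = 11111111110011001111111111001100
  ~a = 11111111111111110000000000000000
  ((~b | ~d) | ~a) = 11111111111111111111111111001100
  ((a & ~e) | ((~b | ~d) | ~a)) = 11111111111111111111111111101110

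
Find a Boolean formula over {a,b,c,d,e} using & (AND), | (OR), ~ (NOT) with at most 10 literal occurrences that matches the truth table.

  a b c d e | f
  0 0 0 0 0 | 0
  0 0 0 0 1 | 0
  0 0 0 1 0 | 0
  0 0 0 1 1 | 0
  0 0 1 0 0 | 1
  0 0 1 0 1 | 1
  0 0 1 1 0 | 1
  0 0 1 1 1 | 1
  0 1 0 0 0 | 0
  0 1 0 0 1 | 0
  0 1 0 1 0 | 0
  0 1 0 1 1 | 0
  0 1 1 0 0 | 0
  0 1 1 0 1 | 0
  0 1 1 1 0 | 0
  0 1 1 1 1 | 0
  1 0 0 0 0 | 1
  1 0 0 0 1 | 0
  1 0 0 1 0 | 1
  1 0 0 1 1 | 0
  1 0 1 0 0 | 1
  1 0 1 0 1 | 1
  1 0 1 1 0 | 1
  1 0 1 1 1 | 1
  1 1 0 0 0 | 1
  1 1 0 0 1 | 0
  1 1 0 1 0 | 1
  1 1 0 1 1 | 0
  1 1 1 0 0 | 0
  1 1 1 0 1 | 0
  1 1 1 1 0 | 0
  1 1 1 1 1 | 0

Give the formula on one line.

((~b & (c | b)) | (a & ((~c | (~b | ~a)) & (~e | c))))

  ~b = 11111111000000001111111100000000
  (c | b) = 00001111111111110000111111111111
  (~b & (c | b)) = 00001111000000000000111100000000
  ~c = 11110000111100001111000011110000
  ~a = 11111111111111110000000000000000
  (~b | ~a) = 11111111111111111111111100000000
  (~c | (~b | ~a)) = 11111111111111111111111111110000
  ~e = 10101010101010101010101010101010
  (~e | c) = 10101111101011111010111110101111
  ((~c | (~b | ~a)) & (~e | c)) = 10101111101011111010111110100000
  (a & ((~c | (~b | ~a)) & (~e | c))) = 00000000000000001010111110100000
  ((~b & (c | b)) | (a & ((~c | (~b | ~a)) & (~e | c)))) = 00001111000000001010111110100000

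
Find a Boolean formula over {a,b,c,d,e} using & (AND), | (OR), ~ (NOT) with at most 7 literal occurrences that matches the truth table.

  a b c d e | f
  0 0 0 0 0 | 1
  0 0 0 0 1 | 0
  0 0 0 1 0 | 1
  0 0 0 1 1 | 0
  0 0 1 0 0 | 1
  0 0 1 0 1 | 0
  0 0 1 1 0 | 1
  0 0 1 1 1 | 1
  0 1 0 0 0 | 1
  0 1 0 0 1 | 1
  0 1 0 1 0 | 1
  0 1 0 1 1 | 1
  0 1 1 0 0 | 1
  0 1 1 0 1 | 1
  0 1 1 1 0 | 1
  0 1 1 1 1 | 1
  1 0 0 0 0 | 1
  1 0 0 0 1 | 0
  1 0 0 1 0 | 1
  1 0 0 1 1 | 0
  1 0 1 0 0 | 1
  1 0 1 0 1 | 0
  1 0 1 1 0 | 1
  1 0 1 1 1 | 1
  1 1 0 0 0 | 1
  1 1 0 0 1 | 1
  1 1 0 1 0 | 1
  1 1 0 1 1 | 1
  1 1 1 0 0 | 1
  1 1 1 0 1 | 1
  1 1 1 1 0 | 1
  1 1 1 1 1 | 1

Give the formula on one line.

(((c & d) | ~e) | b)

  (c & d) = 00000011000000110000001100000011
  ~e = 10101010101010101010101010101010
  ((c & d) | ~e) = 10101011101010111010101110101011
  (((c & d) | ~e) | b) = 10101011111111111010101111111111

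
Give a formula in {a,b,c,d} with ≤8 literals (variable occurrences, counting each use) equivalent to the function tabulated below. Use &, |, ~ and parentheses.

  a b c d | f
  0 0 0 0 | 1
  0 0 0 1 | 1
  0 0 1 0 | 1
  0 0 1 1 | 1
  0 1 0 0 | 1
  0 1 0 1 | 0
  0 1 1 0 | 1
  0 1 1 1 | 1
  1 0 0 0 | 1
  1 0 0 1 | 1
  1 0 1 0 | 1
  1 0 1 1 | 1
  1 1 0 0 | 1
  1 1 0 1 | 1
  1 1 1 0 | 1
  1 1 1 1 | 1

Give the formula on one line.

(~d | (((a | (d & (c | ~d))) | ~b) & d))

  ~d = 1010101010101010
  (c | ~d) = 1011101110111011
  (d & (c | ~d)) = 0001000100010001
  (a | (d & (c | ~d))) = 0001000111111111
  ~b = 1111000011110000
  ((a | (d & (c | ~d))) | ~b) = 1111000111111111
  (((a | (d & (c | ~d))) | ~b) & d) = 0101000101010101
  (~d | (((a | (d & (c | ~d))) | ~b) & d)) = 1111101111111111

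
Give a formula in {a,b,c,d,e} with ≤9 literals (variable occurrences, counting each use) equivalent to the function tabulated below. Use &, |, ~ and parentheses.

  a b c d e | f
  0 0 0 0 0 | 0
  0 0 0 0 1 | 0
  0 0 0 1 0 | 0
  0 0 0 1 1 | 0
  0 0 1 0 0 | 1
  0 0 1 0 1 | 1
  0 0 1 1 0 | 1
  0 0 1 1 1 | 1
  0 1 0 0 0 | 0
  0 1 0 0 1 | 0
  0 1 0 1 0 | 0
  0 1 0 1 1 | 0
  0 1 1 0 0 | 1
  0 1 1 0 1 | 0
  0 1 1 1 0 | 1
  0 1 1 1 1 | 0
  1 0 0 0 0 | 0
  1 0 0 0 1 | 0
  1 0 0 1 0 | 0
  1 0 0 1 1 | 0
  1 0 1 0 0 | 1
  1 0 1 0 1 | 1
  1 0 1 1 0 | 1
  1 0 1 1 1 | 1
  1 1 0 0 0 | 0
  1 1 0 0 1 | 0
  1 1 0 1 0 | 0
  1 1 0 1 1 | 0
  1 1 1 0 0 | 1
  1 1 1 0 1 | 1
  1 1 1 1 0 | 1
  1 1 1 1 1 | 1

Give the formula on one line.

((((c | b) & ~e) | (a | ~b)) & c)

  (c | b) = 00001111111111110000111111111111
  ~e = 10101010101010101010101010101010
  ((c | b) & ~e) = 00001010101010100000101010101010
  ~b = 11111111000000001111111100000000
  (a | ~b) = 11111111000000001111111111111111
  (((c | b) & ~e) | (a | ~b)) = 11111111101010101111111111111111
  ((((c | b) & ~e) | (a | ~b)) & c) = 00001111000010100000111100001111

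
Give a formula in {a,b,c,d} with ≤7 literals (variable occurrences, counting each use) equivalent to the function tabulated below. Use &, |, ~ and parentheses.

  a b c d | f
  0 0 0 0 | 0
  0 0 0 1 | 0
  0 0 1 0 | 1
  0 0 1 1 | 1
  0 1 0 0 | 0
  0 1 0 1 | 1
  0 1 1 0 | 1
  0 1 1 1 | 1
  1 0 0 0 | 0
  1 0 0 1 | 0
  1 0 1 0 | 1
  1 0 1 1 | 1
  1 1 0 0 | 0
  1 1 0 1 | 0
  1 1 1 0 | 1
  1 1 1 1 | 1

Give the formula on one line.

  ~a = 1111111100000000
  (~a & b) = 0000111100000000
  (~a & d) = 0101010100000000
  ((~a & b) & (~a & d)) = 0000010100000000
  (((~a & b) & (~a & d)) | c) = 0011011100110011

(((~a & b) & (~a & d)) | c)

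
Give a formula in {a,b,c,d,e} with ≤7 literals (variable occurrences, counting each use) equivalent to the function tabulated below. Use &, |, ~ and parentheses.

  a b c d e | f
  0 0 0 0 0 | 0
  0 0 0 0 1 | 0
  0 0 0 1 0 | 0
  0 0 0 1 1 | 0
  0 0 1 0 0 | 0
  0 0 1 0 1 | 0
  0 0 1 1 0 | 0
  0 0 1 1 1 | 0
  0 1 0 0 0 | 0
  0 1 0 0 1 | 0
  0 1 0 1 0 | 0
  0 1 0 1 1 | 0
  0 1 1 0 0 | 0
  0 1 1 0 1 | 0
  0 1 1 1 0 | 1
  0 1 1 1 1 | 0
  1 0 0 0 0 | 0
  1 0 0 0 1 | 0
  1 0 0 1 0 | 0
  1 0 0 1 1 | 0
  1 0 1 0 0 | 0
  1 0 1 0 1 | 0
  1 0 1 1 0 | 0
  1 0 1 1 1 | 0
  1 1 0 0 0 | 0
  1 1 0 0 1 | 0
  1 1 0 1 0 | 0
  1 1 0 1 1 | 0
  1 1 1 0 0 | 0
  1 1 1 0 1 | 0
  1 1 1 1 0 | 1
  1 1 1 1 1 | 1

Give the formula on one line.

  ~e = 10101010101010101010101010101010
  (~e | a) = 10101010101010101111111111111111
  (b & d) = 00000000001100110000000000110011
  ((b & d) & c) = 00000000000000110000000000000011
  ((~e | a) & ((b & d) & c)) = 00000000000000100000000000000011

((~e | a) & ((b & d) & c))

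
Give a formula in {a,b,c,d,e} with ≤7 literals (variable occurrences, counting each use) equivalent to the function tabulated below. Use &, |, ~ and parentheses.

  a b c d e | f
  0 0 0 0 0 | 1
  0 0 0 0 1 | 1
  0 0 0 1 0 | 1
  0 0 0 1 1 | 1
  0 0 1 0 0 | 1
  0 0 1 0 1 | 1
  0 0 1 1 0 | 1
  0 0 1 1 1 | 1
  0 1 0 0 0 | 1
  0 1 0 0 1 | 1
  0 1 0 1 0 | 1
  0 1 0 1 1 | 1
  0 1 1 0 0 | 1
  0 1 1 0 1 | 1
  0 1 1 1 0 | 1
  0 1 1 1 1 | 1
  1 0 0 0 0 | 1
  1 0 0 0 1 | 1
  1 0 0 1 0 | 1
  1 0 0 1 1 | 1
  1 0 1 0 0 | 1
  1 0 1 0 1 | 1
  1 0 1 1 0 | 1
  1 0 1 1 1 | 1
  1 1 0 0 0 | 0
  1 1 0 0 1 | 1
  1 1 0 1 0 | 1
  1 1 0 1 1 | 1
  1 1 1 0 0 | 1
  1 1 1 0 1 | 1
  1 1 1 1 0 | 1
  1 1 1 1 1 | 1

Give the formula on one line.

  ~e = 10101010101010101010101010101010
  ~b = 11111111000000001111111100000000
  (d | ~b) = 11111111001100111111111100110011
  ~a = 11111111111111110000000000000000
  ((d | ~b) | ~a) = 11111111111111111111111100110011
  (~e & ((d | ~b) | ~a)) = 10101010101010101010101000100010
  ((~e & ((d | ~b) | ~a)) | c) = 10101111101011111010111100101111
  (((~e & ((d | ~b) | ~a)) | c) | e) = 11111111111111111111111101111111

(((~e & ((d | ~b) | ~a)) | c) | e)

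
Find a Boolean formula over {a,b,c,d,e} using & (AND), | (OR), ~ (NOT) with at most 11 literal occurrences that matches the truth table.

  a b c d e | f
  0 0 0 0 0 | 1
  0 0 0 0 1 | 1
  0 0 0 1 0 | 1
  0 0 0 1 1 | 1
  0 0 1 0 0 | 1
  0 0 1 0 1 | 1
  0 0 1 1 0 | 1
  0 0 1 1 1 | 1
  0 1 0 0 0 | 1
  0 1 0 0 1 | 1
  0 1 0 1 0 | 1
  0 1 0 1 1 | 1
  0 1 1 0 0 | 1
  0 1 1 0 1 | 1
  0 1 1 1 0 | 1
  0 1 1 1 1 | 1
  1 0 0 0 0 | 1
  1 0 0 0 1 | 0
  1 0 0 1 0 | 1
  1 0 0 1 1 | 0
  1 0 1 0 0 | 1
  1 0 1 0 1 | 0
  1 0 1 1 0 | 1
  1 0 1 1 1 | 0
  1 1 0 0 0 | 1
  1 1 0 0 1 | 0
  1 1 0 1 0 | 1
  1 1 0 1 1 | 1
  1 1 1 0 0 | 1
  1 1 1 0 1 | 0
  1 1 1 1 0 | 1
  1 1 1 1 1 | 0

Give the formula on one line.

(((c & ~e) | ((b & e) & (~c & d))) | (~a | ~e))

  ~e = 10101010101010101010101010101010
  (c & ~e) = 00001010000010100000101000001010
  (b & e) = 00000000010101010000000001010101
  ~c = 11110000111100001111000011110000
  (~c & d) = 00110000001100000011000000110000
  ((b & e) & (~c & d)) = 00000000000100000000000000010000
  ((c & ~e) | ((b & e) & (~c & d))) = 00001010000110100000101000011010
  ~a = 11111111111111110000000000000000
  (~a | ~e) = 11111111111111111010101010101010
  (((c & ~e) | ((b & e) & (~c & d))) | (~a | ~e)) = 11111111111111111010101010111010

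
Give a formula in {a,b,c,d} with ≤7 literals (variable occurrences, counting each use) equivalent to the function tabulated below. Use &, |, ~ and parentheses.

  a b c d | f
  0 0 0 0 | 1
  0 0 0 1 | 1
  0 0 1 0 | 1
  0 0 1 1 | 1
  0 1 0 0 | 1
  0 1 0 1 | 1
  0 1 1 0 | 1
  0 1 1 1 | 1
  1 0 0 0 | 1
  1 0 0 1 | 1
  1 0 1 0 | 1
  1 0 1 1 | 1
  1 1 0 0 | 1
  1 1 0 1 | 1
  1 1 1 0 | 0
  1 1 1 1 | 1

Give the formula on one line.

  (b | c) = 0011111100111111
  ((b | c) & d) = 0001010100010101
  ~a = 1111111100000000
  ~b = 1111000011110000
  ~c = 1100110011001100
  (~b | ~c) = 1111110011111100
  (~a | (~b | ~c)) = 1111111111111100
  (((b | c) & d) | (~a | (~b | ~c))) = 1111111111111101

(((b | c) & d) | (~a | (~b | ~c)))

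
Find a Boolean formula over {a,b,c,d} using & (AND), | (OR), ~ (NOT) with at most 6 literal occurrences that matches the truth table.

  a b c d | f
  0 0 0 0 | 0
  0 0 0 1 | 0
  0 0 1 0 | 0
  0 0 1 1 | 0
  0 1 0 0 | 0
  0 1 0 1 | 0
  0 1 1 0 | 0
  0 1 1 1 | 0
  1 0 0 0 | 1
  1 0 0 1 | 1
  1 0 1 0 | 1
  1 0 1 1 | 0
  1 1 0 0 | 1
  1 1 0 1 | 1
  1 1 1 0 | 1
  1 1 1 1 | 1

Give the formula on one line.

  ~d = 1010101010101010
  (~d | b) = 1010111110101111
  (a & (~d | b)) = 0000000010101111
  ~c = 1100110011001100
  (a & ~c) = 0000000011001100
  ((a & (~d | b)) | (a & ~c)) = 0000000011101111

((a & (~d | b)) | (a & ~c))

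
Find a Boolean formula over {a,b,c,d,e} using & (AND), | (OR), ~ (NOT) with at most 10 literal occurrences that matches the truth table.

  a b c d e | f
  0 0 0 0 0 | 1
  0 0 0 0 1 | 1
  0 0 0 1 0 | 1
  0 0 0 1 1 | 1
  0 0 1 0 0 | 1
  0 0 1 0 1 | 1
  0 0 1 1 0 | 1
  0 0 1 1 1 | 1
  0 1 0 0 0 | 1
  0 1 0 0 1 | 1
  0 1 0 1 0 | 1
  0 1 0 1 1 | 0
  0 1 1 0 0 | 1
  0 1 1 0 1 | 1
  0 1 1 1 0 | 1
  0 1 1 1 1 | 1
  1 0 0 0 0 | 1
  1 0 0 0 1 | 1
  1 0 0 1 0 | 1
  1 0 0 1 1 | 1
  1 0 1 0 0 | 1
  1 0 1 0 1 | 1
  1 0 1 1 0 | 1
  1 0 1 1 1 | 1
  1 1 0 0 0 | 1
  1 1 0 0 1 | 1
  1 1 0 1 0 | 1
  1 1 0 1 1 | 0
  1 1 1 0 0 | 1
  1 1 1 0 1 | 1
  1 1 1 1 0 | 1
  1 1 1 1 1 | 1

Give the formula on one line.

  ~e = 10101010101010101010101010101010
  ~b = 11111111000000001111111100000000
  (~b | c) = 11111111000011111111111100001111
  (~e | (~b | c)) = 11111111101011111111111110101111
  ~c = 11110000111100001111000011110000
  (~c | d) = 11110011111100111111001111110011
  (e | (~c | d)) = 11110111111101111111011111110111
  ((~e | (~b | c)) & (e | (~c | d))) = 11110111101001111111011110100111
  ~d = 11001100110011001100110011001100
  (c | ~d) = 11001111110011111100111111001111
  (((~e | (~b | c)) & (e | (~c | d))) | (c | ~d)) = 11111111111011111111111111101111

(((~e | (~b | c)) & (e | (~c | d))) | (c | ~d))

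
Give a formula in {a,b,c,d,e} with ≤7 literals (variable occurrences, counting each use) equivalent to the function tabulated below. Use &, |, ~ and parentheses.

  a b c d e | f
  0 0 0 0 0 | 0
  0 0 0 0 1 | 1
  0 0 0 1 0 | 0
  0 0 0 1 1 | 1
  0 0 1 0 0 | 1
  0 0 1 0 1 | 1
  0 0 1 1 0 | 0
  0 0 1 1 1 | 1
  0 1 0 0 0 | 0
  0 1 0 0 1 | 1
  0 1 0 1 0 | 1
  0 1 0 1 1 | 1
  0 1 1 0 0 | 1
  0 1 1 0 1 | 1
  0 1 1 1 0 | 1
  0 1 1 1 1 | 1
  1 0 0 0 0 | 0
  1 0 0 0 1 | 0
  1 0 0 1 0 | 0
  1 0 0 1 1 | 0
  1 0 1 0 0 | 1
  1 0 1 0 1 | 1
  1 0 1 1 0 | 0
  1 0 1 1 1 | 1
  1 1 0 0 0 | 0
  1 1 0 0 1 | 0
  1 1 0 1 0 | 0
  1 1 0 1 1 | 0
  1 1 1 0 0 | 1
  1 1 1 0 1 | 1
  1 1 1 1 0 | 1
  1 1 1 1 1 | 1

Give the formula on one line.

  ~d = 11001100110011001100110011001100
  (~d & c) = 00001100000011000000110000001100
  ~a = 11111111111111110000000000000000
  (c | ~a) = 11111111111111110000111100001111
  (d & b) = 00000000001100110000000000110011
  ((d & b) | e) = 01010101011101110101010101110111
  ((c | ~a) & ((d & b) | e)) = 01010101011101110000010100000111
  ((~d & c) | ((c | ~a) & ((d & b) | e))) = 01011101011111110000110100001111

((~d & c) | ((c | ~a) & ((d & b) | e)))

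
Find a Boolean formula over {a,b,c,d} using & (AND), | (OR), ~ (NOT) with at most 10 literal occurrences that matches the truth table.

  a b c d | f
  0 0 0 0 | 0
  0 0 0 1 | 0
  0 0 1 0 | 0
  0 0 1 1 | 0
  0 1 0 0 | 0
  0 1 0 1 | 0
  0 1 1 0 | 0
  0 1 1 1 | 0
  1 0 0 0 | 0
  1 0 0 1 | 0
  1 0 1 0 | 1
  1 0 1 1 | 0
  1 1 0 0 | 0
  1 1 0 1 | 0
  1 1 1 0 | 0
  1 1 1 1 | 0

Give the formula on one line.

  ~c = 1100110011001100
  (~c | a) = 1100110011111111
  ~a = 1111111100000000
  (d & ~a) = 0101010100000000
  ~b = 1111000011110000
  ((d & ~a) | ~b) = 1111010111110000
  ((~c | a) & ((d & ~a) | ~b)) = 1100010011110000
  (((~c | a) & ((d & ~a) | ~b)) & c) = 0000000000110000
  ~d = 1010101010101010
  ((((~c | a) & ((d & ~a) | ~b)) & c) & ~d) = 0000000000100000

((((~c | a) & ((d & ~a) | ~b)) & c) & ~d)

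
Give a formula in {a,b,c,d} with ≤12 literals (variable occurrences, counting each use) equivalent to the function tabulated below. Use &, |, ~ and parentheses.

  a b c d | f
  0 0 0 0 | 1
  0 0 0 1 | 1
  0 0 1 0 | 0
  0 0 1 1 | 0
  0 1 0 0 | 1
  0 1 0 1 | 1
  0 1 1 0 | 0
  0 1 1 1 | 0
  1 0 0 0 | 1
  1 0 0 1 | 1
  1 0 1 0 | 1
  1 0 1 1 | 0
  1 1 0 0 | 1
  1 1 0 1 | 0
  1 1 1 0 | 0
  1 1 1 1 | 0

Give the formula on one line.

  ~c = 1100110011001100
  ~d = 1010101010101010
  ~b = 1111000011110000
  (c & ~b) = 0011000000110000
  (~d | (c & ~b)) = 1011101010111010
  ~a = 1111111100000000
  (~a | ~b) = 1111111111110000
  ((~d | (c & ~b)) | (~a | ~b)) = 1111111111111010
  (~c & ((~d | (c & ~b)) | (~a | ~b))) = 1100110011001000
  (a & ~d) = 0000000010101010
  ((a & ~d) & ~b) = 0000000010100000
  ((~c & ((~d | (c & ~b)) | (~a | ~b))) | ((a & ~d) & ~b)) = 1100110011101000

((~c & ((~d | (c & ~b)) | (~a | ~b))) | ((a & ~d) & ~b))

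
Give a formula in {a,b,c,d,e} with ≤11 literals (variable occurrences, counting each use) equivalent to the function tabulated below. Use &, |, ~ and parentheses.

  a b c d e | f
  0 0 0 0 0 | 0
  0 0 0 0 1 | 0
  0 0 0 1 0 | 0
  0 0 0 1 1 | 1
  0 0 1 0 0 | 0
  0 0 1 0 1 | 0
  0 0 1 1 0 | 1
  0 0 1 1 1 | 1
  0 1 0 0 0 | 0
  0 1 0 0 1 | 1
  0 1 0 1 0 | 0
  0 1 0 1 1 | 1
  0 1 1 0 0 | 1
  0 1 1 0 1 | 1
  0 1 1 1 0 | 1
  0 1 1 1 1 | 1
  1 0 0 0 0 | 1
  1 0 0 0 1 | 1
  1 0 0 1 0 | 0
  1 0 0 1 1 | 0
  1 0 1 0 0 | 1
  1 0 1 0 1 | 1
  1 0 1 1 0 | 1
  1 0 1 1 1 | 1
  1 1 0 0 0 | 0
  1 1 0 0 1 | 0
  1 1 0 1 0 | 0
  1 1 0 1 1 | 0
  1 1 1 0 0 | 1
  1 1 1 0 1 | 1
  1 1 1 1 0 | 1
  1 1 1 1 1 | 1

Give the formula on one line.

(((d | b) | a) & ((~a & e) | ((~b & (~c & ~d)) | c)))

  (d | b) = 00110011111111110011001111111111
  ((d | b) | a) = 00110011111111111111111111111111
  ~a = 11111111111111110000000000000000
  (~a & e) = 01010101010101010000000000000000
  ~b = 11111111000000001111111100000000
  ~c = 11110000111100001111000011110000
  ~d = 11001100110011001100110011001100
  (~c & ~d) = 11000000110000001100000011000000
  (~b & (~c & ~d)) = 11000000000000001100000000000000
  ((~b & (~c & ~d)) | c) = 11001111000011111100111100001111
  ((~a & e) | ((~b & (~c & ~d)) | c)) = 11011111010111111100111100001111
  (((d | b) | a) & ((~a & e) | ((~b & (~c & ~d)) | c))) = 00010011010111111100111100001111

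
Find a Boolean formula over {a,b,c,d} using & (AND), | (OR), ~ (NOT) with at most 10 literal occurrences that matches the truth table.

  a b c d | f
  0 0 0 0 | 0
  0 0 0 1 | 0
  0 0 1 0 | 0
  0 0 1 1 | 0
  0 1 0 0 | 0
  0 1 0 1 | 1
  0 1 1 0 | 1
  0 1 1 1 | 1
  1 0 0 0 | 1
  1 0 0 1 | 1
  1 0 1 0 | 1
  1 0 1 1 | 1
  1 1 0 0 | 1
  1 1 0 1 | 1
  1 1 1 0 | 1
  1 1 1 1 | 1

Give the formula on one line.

((a | (d & ((((~c | d) & ~b) | ~c) & b))) | (c & b))

  ~c = 1100110011001100
  (~c | d) = 1101110111011101
  ~b = 1111000011110000
  ((~c | d) & ~b) = 1101000011010000
  (((~c | d) & ~b) | ~c) = 1101110011011100
  ((((~c | d) & ~b) | ~c) & b) = 0000110000001100
  (d & ((((~c | d) & ~b) | ~c) & b)) = 0000010000000100
  (a | (d & ((((~c | d) & ~b) | ~c) & b))) = 0000010011111111
  (c & b) = 0000001100000011
  ((a | (d & ((((~c | d) & ~b) | ~c) & b))) | (c & b)) = 0000011111111111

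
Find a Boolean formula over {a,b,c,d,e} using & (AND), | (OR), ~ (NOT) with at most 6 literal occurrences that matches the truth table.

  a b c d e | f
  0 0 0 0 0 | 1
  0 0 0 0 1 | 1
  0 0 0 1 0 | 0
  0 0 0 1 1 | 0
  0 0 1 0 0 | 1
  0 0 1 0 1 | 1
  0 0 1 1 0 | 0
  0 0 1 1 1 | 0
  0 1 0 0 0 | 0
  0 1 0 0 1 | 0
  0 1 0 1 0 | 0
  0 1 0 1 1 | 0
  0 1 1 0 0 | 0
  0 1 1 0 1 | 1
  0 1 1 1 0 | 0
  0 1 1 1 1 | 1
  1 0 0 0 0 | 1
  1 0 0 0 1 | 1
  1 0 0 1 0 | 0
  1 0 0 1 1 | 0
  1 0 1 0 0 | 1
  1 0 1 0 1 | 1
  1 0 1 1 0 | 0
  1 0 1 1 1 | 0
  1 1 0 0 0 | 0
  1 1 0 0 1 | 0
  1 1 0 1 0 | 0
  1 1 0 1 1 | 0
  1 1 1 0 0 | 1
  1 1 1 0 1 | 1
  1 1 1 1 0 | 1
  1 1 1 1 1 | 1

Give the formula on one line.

  (a | e) = 01010101010101011111111111111111
  (b & c) = 00000000000011110000000000001111
  ((a | e) & (b & c)) = 00000000000001010000000000001111
  ~b = 11111111000000001111111100000000
  ~d = 11001100110011001100110011001100
  (~b & ~d) = 11001100000000001100110000000000
  (((a | e) & (b & c)) | (~b & ~d)) = 11001100000001011100110000001111

(((a | e) & (b & c)) | (~b & ~d))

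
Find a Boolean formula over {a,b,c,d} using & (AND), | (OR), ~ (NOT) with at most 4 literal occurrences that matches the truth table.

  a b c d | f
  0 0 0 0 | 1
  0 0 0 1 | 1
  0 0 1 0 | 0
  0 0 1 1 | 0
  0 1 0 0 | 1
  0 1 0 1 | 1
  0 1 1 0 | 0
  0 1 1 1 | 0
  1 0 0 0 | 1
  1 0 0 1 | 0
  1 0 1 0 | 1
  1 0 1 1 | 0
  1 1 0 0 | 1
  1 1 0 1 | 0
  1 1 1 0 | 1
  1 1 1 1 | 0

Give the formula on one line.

((~d | ~a) & (~c | a))

  ~d = 1010101010101010
  ~a = 1111111100000000
  (~d | ~a) = 1111111110101010
  ~c = 1100110011001100
  (~c | a) = 1100110011111111
  ((~d | ~a) & (~c | a)) = 1100110010101010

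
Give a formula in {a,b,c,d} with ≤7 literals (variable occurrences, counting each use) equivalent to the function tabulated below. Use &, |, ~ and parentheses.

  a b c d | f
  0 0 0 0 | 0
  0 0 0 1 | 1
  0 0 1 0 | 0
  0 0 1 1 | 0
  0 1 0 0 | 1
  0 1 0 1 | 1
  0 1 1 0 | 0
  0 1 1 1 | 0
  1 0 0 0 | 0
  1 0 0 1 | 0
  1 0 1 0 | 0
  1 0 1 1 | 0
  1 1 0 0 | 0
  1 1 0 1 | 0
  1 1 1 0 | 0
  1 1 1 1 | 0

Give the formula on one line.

  ~a = 1111111100000000
  ~c = 1100110011001100
  ~d = 1010101010101010
  (b & ~d) = 0000101000001010
  ((b & ~d) | a) = 0000101011111111
  (((b & ~d) | a) | d) = 0101111111111111
  (~c & (((b & ~d) | a) | d)) = 0100110011001100
  (~a & (~c & (((b & ~d) | a) | d))) = 0100110000000000

(~a & (~c & (((b & ~d) | a) | d)))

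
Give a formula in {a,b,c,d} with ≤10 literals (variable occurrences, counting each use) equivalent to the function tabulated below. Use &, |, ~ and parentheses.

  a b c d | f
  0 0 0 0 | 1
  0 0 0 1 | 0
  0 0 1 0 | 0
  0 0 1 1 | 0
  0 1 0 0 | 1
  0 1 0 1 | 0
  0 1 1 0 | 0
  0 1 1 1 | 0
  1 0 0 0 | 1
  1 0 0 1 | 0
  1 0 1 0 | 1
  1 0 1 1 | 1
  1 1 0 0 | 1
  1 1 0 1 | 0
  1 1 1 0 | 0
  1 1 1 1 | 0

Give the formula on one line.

  ~d = 1010101010101010
  ~b = 1111000011110000
  (~b & d) = 0101000001010000
  ((~b & d) & c) = 0001000000010000
  (((~b & d) & c) & a) = 0000000000010000
  (~d | (((~b & d) & c) & a)) = 1010101010111010
  ~c = 1100110011001100
  ((~d | (((~b & d) & c) & a)) & ~c) = 1000100010001000
  (a & c) = 0000000000110011
  ((a & c) & ~b) = 0000000000110000
  (((~d | (((~b & d) & c) & a)) & ~c) | ((a & c) & ~b)) = 1000100010111000

(((~d | (((~b & d) & c) & a)) & ~c) | ((a & c) & ~b))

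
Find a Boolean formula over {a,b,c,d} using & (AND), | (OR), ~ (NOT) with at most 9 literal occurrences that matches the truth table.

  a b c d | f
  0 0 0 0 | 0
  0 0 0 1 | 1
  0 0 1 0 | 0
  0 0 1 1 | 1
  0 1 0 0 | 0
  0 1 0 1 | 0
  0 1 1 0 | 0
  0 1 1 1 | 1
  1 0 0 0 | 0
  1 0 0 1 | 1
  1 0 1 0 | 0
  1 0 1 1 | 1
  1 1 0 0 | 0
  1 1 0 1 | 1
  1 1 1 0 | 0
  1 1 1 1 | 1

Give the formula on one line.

  ~b = 1111000011110000
  (~b & d) = 0101000001010000
  (b | c) = 0011111100111111
  (d & (b | c)) = 0001010100010101
  (a | c) = 0011001111111111
  ((a | c) & b) = 0000001100001111
  ((d & (b | c)) & ((a | c) & b)) = 0000000100000101
  ((~b & d) | ((d & (b | c)) & ((a | c) & b))) = 0101000101010101

((~b & d) | ((d & (b | c)) & ((a | c) & b)))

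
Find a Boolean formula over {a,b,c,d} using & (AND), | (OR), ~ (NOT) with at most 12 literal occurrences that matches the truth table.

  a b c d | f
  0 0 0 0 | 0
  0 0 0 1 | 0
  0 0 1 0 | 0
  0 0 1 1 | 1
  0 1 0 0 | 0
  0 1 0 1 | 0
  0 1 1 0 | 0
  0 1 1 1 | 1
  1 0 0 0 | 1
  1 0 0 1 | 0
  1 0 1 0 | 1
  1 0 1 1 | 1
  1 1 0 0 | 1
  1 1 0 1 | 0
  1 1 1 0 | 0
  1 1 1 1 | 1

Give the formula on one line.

  ~b = 1111000011110000
  (b & d) = 0000010100000101
  ~c = 1100110011001100
  ((b & d) | ~c) = 1100110111001101
  (~b | ((b & d) | ~c)) = 1111110111111101
  (d & c) = 0001000100010001
  ~d = 1010101010101010
  ((d & c) | ~d) = 1011101110111011
  ((~b | ((b & d) | ~c)) & ((d & c) | ~d)) = 1011100110111001
  (d | a) = 0101010111111111
  (((~b | ((b & d) | ~c)) & ((d & c) | ~d)) & (d | a)) = 0001000110111001

(((~b | ((b & d) | ~c)) & ((d & c) | ~d)) & (d | a))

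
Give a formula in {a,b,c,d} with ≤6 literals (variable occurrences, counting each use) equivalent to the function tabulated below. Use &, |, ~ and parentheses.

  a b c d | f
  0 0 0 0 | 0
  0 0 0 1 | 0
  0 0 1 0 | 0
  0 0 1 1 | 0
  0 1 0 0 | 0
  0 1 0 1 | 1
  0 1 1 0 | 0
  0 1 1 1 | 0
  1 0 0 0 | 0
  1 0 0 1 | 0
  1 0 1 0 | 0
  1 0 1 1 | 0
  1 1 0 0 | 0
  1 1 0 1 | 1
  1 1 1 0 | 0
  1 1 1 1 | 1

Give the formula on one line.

((b & (a | ~c)) & (d & b))

  ~c = 1100110011001100
  (a | ~c) = 1100110011111111
  (b & (a | ~c)) = 0000110000001111
  (d & b) = 0000010100000101
  ((b & (a | ~c)) & (d & b)) = 0000010000000101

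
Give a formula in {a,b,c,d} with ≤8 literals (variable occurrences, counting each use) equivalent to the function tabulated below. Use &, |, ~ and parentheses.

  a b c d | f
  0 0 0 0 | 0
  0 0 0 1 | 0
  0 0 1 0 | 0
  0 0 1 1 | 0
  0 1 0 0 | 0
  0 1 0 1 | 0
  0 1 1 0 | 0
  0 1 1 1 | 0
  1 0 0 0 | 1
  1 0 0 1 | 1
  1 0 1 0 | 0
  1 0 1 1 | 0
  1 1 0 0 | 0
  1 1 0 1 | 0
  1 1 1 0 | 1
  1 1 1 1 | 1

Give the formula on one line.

((c | ~b) & (((b & c) | ~c) & a))

  ~b = 1111000011110000
  (c | ~b) = 1111001111110011
  (b & c) = 0000001100000011
  ~c = 1100110011001100
  ((b & c) | ~c) = 1100111111001111
  (((b & c) | ~c) & a) = 0000000011001111
  ((c | ~b) & (((b & c) | ~c) & a)) = 0000000011000011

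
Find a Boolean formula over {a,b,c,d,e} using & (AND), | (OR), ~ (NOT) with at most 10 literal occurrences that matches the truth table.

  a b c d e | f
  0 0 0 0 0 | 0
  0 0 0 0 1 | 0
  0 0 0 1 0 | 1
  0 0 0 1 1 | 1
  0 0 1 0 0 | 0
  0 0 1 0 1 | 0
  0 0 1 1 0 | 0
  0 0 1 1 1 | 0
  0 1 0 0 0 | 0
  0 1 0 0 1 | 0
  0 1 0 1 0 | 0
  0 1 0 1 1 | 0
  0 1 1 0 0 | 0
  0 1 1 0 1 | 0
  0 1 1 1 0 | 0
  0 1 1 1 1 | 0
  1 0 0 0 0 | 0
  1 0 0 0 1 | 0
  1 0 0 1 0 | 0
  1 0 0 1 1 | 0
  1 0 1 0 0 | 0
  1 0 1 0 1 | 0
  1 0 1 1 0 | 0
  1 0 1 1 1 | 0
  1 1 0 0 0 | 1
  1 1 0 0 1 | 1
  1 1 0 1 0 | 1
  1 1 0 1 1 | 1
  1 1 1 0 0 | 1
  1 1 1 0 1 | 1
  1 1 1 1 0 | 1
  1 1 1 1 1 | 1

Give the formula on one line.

(((~b & d) & ((~a & ~c) | b)) | (a & b))

  ~b = 11111111000000001111111100000000
  (~b & d) = 00110011000000000011001100000000
  ~a = 11111111111111110000000000000000
  ~c = 11110000111100001111000011110000
  (~a & ~c) = 11110000111100000000000000000000
  ((~a & ~c) | b) = 11110000111111110000000011111111
  ((~b & d) & ((~a & ~c) | b)) = 00110000000000000000000000000000
  (a & b) = 00000000000000000000000011111111
  (((~b & d) & ((~a & ~c) | b)) | (a & b)) = 00110000000000000000000011111111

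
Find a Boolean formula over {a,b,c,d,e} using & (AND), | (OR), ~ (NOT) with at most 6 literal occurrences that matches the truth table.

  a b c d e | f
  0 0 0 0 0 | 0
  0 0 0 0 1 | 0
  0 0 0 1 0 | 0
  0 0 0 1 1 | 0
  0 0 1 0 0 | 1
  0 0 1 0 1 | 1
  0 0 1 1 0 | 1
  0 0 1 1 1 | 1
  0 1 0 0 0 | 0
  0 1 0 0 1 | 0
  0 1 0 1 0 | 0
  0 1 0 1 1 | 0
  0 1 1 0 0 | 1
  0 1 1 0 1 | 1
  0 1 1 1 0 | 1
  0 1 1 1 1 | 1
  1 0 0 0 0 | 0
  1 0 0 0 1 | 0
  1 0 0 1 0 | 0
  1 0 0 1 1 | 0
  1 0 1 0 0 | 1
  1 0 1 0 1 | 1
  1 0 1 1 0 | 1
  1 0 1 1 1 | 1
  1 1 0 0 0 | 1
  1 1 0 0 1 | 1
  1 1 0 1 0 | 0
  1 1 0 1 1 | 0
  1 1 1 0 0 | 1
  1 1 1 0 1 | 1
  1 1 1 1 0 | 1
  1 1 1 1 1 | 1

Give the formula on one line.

  (b & a) = 00000000000000000000000011111111
  ~d = 11001100110011001100110011001100
  ((b & a) & ~d) = 00000000000000000000000011001100
  (c | ((b & a) & ~d)) = 00001111000011110000111111001111

(c | ((b & a) & ~d))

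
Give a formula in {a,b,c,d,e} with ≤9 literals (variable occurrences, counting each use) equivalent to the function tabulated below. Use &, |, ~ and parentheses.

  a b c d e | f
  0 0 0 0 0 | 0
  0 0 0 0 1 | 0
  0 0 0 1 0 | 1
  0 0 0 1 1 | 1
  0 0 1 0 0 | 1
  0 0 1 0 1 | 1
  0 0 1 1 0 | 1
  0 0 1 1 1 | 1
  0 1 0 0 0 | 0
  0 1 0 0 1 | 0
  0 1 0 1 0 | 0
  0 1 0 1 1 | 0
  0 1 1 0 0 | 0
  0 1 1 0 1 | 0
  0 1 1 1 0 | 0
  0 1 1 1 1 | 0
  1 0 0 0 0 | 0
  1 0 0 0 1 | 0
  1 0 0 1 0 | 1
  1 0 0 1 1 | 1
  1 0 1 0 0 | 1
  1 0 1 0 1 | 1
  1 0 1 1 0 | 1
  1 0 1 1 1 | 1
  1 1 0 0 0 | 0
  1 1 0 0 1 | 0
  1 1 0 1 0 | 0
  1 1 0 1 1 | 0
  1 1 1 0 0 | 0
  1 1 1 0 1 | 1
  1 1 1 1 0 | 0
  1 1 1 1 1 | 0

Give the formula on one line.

  ~b = 11111111000000001111111100000000
  ~e = 10101010101010101010101010101010
  (a | ~e) = 10101010101010101111111111111111
  ~d = 11001100110011001100110011001100
  (~d & e) = 01000100010001000100010001000100
  ((a | ~e) & (~d & e)) = 00000000000000000100010001000100
  (~b | ((a | ~e) & (~d & e))) = 11111111000000001111111101000100
  (d | c) = 00111111001111110011111100111111
  ((~b | ((a | ~e) & (~d & e))) & (d | c)) = 00111111000000000011111100000100

((~b | ((a | ~e) & (~d & e))) & (d | c))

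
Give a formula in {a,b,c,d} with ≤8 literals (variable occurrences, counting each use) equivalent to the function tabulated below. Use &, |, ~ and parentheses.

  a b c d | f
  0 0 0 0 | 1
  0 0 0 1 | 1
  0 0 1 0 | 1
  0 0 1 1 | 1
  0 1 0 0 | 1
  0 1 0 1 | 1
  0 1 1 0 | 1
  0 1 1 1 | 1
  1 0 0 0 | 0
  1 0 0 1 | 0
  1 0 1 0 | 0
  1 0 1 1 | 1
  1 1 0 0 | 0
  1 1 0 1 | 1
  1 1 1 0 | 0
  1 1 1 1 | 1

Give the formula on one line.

(~a | ((d & (a | (~b | (c & d)))) & (b | c)))

  ~a = 1111111100000000
  ~b = 1111000011110000
  (c & d) = 0001000100010001
  (~b | (c & d)) = 1111000111110001
  (a | (~b | (c & d))) = 1111000111111111
  (d & (a | (~b | (c & d)))) = 0101000101010101
  (b | c) = 0011111100111111
  ((d & (a | (~b | (c & d)))) & (b | c)) = 0001000100010101
  (~a | ((d & (a | (~b | (c & d)))) & (b | c))) = 1111111100010101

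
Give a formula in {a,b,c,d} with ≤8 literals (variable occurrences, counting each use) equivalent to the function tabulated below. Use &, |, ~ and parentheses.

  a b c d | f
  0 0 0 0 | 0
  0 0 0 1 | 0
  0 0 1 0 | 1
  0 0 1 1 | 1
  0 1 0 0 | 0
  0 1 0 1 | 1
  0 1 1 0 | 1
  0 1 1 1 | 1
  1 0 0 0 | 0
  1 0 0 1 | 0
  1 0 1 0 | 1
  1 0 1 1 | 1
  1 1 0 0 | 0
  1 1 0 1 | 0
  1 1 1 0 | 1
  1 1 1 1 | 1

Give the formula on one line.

(((b & (d & (~c | ~a))) & ~a) | c)

  ~c = 1100110011001100
  ~a = 1111111100000000
  (~c | ~a) = 1111111111001100
  (d & (~c | ~a)) = 0101010101000100
  (b & (d & (~c | ~a))) = 0000010100000100
  ((b & (d & (~c | ~a))) & ~a) = 0000010100000000
  (((b & (d & (~c | ~a))) & ~a) | c) = 0011011100110011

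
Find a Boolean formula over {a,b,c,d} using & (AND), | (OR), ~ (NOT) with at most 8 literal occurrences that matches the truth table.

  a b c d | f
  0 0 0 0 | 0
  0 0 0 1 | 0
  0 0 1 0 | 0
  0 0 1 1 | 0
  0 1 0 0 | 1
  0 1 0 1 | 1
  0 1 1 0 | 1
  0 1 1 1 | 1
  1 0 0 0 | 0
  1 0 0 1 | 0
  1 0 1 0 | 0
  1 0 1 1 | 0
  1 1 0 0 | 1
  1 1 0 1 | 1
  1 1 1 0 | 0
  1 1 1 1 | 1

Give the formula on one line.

  ~a = 1111111100000000
  ~c = 1100110011001100
  (b & d) = 0000010100000101
  (~c | (b & d)) = 1100110111001101
  (~a | (~c | (b & d))) = 1111111111001101
  (b & (~a | (~c | (b & d)))) = 0000111100001101

(b & (~a | (~c | (b & d))))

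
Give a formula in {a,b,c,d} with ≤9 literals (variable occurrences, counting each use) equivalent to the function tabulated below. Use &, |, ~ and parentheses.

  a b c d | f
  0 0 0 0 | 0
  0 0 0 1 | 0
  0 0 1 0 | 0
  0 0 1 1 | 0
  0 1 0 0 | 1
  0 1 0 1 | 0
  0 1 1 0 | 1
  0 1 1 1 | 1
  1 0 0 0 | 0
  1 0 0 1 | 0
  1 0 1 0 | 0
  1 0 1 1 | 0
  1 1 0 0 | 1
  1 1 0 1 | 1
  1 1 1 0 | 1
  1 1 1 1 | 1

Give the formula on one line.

  ~a = 1111111100000000
  ~d = 1010101010101010
  (~d | a) = 1010101011111111
  (~a & (~d | a)) = 1010101000000000
  (a | (~a & (~d | a))) = 1010101011111111
  ((a | (~a & (~d | a))) & b) = 0000101000001111
  (b & c) = 0000001100000011
  (((a | (~a & (~d | a))) & b) | (b & c)) = 0000101100001111

(((a | (~a & (~d | a))) & b) | (b & c))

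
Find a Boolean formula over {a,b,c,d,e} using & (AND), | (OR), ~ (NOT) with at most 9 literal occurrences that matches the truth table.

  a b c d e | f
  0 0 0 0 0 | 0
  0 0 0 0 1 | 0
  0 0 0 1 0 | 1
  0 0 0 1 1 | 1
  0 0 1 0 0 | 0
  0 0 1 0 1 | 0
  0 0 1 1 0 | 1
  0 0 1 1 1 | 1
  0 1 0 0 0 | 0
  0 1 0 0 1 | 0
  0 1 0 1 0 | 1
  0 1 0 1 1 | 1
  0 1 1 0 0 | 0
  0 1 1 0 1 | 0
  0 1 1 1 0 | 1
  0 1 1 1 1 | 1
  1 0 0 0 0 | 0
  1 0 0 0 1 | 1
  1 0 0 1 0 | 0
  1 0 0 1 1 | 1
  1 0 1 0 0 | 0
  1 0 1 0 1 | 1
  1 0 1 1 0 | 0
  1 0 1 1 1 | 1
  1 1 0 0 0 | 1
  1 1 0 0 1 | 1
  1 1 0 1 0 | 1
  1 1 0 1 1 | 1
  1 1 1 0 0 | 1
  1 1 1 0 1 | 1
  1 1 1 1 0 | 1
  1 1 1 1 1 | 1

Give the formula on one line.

  ~a = 11111111111111110000000000000000
  (~a | b) = 11111111111111110000000011111111
  (d & (~a | b)) = 00110011001100110000000000110011
  (e | b) = 01010101111111110101010111111111
  ((d & (~a | b)) | (e | b)) = 01110111111111110101010111111111
  (d | a) = 00110011001100111111111111111111
  (((d & (~a | b)) | (e | b)) & (d | a)) = 00110011001100110101010111111111

(((d & (~a | b)) | (e | b)) & (d | a))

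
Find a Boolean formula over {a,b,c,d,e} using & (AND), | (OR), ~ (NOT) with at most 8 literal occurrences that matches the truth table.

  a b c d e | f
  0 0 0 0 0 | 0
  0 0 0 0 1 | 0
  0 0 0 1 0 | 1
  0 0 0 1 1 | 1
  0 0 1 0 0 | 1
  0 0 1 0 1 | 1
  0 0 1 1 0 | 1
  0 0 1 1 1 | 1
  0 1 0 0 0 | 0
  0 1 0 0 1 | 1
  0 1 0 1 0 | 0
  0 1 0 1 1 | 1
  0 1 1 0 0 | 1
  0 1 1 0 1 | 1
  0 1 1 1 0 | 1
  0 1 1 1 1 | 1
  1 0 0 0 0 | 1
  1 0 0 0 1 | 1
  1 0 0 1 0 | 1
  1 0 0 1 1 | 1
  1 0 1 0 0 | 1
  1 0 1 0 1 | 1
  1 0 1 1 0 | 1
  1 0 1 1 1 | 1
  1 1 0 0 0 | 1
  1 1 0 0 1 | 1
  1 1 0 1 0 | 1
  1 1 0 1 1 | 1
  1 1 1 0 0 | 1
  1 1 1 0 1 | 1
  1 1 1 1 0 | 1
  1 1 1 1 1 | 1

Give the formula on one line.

  ~b = 11111111000000001111111100000000
  (a | d) = 00110011001100111111111111111111
  (~b & (a | d)) = 00110011000000001111111100000000
  (c | a) = 00001111000011111111111111111111
  ~c = 11110000111100001111000011110000
  (~c & b) = 00000000111100000000000011110000
  ((~c & b) & e) = 00000000010100000000000001010000
  ((c | a) | ((~c & b) & e)) = 00001111010111111111111111111111
  ((~b & (a | d)) | ((c | a) | ((~c & b) & e))) = 00111111010111111111111111111111

((~b & (a | d)) | ((c | a) | ((~c & b) & e)))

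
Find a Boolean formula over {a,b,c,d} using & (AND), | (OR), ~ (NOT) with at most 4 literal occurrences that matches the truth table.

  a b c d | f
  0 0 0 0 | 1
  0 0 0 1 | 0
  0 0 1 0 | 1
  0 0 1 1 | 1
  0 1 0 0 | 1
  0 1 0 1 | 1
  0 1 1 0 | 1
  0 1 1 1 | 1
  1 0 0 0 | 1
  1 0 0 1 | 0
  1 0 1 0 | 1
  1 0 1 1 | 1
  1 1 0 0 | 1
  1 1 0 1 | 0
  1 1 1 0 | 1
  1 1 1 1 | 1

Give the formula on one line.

  ~a = 1111111100000000
  (~a & b) = 0000111100000000
  (c | (~a & b)) = 0011111100110011
  ~d = 1010101010101010
  ((c | (~a & b)) | ~d) = 1011111110111011

((c | (~a & b)) | ~d)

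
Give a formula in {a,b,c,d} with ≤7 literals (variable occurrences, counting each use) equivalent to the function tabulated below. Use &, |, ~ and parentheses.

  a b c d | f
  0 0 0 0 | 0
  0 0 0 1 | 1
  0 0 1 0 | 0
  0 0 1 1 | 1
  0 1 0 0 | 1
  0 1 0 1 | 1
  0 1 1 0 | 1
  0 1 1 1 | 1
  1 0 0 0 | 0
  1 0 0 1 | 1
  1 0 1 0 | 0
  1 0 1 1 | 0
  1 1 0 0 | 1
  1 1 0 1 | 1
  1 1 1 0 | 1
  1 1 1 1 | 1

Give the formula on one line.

  ~c = 1100110011001100
  (b | ~c) = 1100111111001111
  ~a = 1111111100000000
  ((b | ~c) | ~a) = 1111111111001111
  (d & ((b | ~c) | ~a)) = 0101010101000101
  (b | (d & ((b | ~c) | ~a))) = 0101111101001111

(b | (d & ((b | ~c) | ~a)))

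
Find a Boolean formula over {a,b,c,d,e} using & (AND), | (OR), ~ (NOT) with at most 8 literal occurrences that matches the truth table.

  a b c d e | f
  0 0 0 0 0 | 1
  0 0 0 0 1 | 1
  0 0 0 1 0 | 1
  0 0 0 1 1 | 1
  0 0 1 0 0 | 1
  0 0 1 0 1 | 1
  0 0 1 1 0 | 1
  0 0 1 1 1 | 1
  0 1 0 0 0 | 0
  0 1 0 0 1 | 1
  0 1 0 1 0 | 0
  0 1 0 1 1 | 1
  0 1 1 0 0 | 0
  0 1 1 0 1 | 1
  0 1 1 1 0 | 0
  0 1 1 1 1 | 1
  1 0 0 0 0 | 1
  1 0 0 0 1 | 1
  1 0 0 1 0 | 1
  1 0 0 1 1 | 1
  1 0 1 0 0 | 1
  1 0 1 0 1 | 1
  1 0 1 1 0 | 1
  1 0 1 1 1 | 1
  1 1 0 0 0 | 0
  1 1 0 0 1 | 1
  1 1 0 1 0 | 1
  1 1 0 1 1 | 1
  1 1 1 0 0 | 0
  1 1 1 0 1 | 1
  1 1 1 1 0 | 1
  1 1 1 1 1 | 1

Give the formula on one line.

  (a & d) = 00000000000000000011001100110011
  ((a & d) | e) = 01010101010101010111011101110111
  ~b = 11111111000000001111111100000000
  ~c = 11110000111100001111000011110000
  (e & ~c) = 01010000010100000101000001010000
  (~b | (e & ~c)) = 11111111010100001111111101010000
  (((a & d) | e) | (~b | (e & ~c))) = 11111111010101011111111101110111

(((a & d) | e) | (~b | (e & ~c)))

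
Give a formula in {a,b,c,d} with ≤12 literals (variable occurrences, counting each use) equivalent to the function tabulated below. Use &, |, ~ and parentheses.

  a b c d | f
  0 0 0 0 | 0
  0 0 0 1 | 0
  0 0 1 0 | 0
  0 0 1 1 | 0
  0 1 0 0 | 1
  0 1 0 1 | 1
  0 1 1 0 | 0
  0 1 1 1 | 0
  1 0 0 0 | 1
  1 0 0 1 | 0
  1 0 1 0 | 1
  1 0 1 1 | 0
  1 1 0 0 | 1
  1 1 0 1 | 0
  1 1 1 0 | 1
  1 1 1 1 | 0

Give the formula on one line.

  ~c = 1100110011001100
  (~c & b) = 0000110000001100
  ((~c & b) | a) = 0000110011111111
  ~a = 1111111100000000
  ~d = 1010101010101010
  (~c | ~a) = 1111111111001100
  ((~c | ~a) & a) = 0000000011001100
  (((~c | ~a) & a) | c) = 0011001111111111
  (~d & (((~c | ~a) & a) | c)) = 0010001010101010
  (~a | (~d & (((~c | ~a) & a) | c))) = 1111111110101010
  (((~c & b) | a) & (~a | (~d & (((~c | ~a) & a) | c)))) = 0000110010101010

(((~c & b) | a) & (~a | (~d & (((~c | ~a) & a) | c))))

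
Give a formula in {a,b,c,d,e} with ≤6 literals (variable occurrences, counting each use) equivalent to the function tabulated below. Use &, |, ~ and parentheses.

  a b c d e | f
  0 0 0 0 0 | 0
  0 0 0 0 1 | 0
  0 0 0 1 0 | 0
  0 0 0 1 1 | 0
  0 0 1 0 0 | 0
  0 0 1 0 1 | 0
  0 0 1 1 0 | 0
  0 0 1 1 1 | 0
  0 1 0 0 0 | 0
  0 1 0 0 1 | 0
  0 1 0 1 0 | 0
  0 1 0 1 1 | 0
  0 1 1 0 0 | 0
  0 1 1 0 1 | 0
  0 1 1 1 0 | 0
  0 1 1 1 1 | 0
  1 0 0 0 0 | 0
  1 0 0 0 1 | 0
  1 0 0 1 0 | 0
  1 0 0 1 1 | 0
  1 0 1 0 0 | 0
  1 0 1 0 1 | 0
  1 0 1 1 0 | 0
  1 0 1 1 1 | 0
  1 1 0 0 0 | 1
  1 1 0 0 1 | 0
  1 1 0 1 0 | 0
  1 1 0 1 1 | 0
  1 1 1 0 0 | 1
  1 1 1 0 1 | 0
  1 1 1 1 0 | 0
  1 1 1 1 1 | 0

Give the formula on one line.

  ~e = 10101010101010101010101010101010
  ~d = 11001100110011001100110011001100
  (~d & a) = 00000000000000001100110011001100
  (~e & (~d & a)) = 00000000000000001000100010001000
  (b & (~e & (~d & a))) = 00000000000000000000000010001000

(b & (~e & (~d & a)))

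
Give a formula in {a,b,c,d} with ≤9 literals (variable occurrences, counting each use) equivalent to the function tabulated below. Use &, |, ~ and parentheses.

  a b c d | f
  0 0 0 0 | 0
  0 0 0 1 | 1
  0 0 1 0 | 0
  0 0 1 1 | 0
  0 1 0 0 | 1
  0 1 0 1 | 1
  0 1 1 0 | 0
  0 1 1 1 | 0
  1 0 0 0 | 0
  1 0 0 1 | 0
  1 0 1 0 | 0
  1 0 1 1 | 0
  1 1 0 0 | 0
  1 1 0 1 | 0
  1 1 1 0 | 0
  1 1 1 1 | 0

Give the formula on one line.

((((~d & ~b) & a) | (~c & ~a)) & (d | b))

  ~d = 1010101010101010
  ~b = 1111000011110000
  (~d & ~b) = 1010000010100000
  ((~d & ~b) & a) = 0000000010100000
  ~c = 1100110011001100
  ~a = 1111111100000000
  (~c & ~a) = 1100110000000000
  (((~d & ~b) & a) | (~c & ~a)) = 1100110010100000
  (d | b) = 0101111101011111
  ((((~d & ~b) & a) | (~c & ~a)) & (d | b)) = 0100110000000000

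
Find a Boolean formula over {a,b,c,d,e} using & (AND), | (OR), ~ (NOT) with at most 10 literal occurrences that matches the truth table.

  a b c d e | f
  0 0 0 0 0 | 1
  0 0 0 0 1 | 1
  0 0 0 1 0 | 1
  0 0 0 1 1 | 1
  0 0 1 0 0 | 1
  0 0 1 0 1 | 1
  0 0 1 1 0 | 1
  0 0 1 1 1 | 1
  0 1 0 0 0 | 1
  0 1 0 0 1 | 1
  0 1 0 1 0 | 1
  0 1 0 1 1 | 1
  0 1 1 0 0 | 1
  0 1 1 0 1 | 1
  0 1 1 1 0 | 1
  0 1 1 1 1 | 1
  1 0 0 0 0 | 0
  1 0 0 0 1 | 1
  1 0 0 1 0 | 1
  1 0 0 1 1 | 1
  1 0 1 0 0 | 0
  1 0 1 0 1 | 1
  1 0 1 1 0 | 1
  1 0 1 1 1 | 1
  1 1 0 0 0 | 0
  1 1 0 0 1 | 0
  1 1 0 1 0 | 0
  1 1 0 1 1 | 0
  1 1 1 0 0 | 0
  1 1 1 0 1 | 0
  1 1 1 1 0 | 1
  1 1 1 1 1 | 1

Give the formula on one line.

  ~b = 11111111000000001111111100000000
  (c | ~b) = 11111111000011111111111100001111
  (d | e) = 01110111011101110111011101110111
  (~b & (d | e)) = 01110111000000000111011100000000
  ((~b & (d | e)) | d) = 01110111001100110111011100110011
  ((c | ~b) & ((~b & (d | e)) | d)) = 01110111000000110111011100000011
  ~a = 11111111111111110000000000000000
  (((c | ~b) & ((~b & (d | e)) | d)) | ~a) = 11111111111111110111011100000011

(((c | ~b) & ((~b & (d | e)) | d)) | ~a)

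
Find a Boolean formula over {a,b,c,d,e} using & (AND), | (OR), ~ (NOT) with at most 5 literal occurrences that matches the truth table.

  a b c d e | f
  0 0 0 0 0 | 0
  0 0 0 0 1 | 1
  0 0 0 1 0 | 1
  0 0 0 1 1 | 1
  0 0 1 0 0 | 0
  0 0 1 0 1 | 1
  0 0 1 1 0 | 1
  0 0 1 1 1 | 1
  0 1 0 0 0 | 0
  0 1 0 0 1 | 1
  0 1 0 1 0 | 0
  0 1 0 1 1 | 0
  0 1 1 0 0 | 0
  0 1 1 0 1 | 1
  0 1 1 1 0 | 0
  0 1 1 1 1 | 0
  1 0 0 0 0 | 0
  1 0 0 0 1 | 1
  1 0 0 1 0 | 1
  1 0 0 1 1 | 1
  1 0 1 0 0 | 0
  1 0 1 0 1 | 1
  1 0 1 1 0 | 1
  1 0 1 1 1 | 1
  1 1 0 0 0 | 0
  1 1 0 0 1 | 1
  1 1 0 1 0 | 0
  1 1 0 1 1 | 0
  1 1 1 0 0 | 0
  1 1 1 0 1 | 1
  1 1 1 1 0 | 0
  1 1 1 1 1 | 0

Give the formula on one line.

((e | d) & (~b | ~d))

  (e | d) = 01110111011101110111011101110111
  ~b = 11111111000000001111111100000000
  ~d = 11001100110011001100110011001100
  (~b | ~d) = 11111111110011001111111111001100
  ((e | d) & (~b | ~d)) = 01110111010001000111011101000100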